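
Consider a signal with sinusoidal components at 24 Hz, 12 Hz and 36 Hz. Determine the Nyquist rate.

72 Hz

Highest-frequency component: 36 Hz.
Nyquist rate = 2 × 36 Hz = 72 Hz.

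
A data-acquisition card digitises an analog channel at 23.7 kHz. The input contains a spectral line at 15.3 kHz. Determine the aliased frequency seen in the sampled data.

8.4 kHz

15.3 kHz > fs/2 = 11.85 kHz, folds to fs − 15.3 kHz = 8.4 kHz.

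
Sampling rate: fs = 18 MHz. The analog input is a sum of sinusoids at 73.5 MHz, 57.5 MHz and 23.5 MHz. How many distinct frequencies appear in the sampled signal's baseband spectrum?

3

fs/2 = 9 MHz.
73.5 MHz mod fs = 1.5 MHz.
1.5 MHz ≤ fs/2 = 9 MHz, appears at 1.5 MHz.
57.5 MHz mod fs = 3.5 MHz.
3.5 MHz ≤ fs/2 = 9 MHz, appears at 3.5 MHz.
23.5 MHz mod fs = 5.5 MHz.
5.5 MHz ≤ fs/2 = 9 MHz, appears at 5.5 MHz.
Distinct values: {1.5 MHz, 3.5 MHz, 5.5 MHz} → 3.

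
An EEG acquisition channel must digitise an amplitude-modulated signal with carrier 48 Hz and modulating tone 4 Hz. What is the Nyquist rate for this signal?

104 Hz

AM sidebands sit at fc ± fm = 44 Hz and 52 Hz.
Highest-frequency component: 52 Hz.
Nyquist rate = 2 × 52 Hz = 104 Hz.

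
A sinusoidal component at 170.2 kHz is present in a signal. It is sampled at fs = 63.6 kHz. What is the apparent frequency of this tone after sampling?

170.2 kHz mod fs = 43 kHz.
43 kHz > fs/2 = 31.8 kHz, folds to fs − 43 kHz = 20.6 kHz.

20.6 kHz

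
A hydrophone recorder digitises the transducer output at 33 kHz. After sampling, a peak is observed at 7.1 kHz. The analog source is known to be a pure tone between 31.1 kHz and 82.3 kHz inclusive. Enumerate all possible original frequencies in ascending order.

40.1 kHz, 58.9 kHz, 73.1 kHz

Frequencies that alias to 7.1 kHz are k·fs ± 7.1 kHz for integer k ≥ 0.
k=0: 7.1 kHz.
k=1: 25.9 kHz, 40.1 kHz.
k=2: 58.9 kHz, 73.1 kHz.
k=3: 91.9 kHz, 106.1 kHz.
Within [31.1 kHz, 82.3 kHz]: 40.1 kHz, 58.9 kHz, 73.1 kHz.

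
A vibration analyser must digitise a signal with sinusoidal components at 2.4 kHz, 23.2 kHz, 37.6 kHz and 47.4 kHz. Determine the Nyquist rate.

94.8 kHz

Highest-frequency component: 47.4 kHz.
Nyquist rate = 2 × 47.4 kHz = 94.8 kHz.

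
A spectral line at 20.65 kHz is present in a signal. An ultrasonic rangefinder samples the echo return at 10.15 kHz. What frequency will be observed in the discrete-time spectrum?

20.65 kHz mod fs = 0.35 kHz.
0.35 kHz ≤ fs/2 = 5.075 kHz, appears at 0.35 kHz.

0.35 kHz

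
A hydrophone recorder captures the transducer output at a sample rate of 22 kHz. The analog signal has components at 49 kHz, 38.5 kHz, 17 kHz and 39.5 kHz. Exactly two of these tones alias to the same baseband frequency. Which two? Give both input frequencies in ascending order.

fs/2 = 11 kHz.
49 kHz mod fs = 5 kHz.
5 kHz ≤ fs/2 = 11 kHz, appears at 5 kHz.
38.5 kHz mod fs = 16.5 kHz.
16.5 kHz > fs/2 = 11 kHz, folds to fs − 16.5 kHz = 5.5 kHz.
17 kHz > fs/2 = 11 kHz, folds to fs − 17 kHz = 5 kHz.
39.5 kHz mod fs = 17.5 kHz.
17.5 kHz > fs/2 = 11 kHz, folds to fs − 17.5 kHz = 4.5 kHz.
17 kHz and 49 kHz both map to 5 kHz.

17 kHz, 49 kHz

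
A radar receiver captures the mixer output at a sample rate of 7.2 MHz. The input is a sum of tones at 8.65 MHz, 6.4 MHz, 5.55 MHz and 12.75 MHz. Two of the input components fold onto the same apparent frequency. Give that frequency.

fs/2 = 3.6 MHz.
8.65 MHz mod fs = 1.45 MHz.
1.45 MHz ≤ fs/2 = 3.6 MHz, appears at 1.45 MHz.
6.4 MHz > fs/2 = 3.6 MHz, folds to fs − 6.4 MHz = 0.8 MHz.
5.55 MHz > fs/2 = 3.6 MHz, folds to fs − 5.55 MHz = 1.65 MHz.
12.75 MHz mod fs = 5.55 MHz.
5.55 MHz > fs/2 = 3.6 MHz, folds to fs − 5.55 MHz = 1.65 MHz.
5.55 MHz and 12.75 MHz both map to 1.65 MHz.

1.65 MHz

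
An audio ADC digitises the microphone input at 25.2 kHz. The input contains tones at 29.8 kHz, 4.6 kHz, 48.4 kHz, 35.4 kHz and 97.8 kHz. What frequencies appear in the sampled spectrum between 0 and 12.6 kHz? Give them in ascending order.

2 kHz, 3 kHz, 4.6 kHz, 10.2 kHz

fs/2 = 12.6 kHz.
29.8 kHz mod fs = 4.6 kHz.
4.6 kHz ≤ fs/2 = 12.6 kHz, appears at 4.6 kHz.
4.6 kHz ≤ fs/2 = 12.6 kHz, passes unchanged.
48.4 kHz mod fs = 23.2 kHz.
23.2 kHz > fs/2 = 12.6 kHz, folds to fs − 23.2 kHz = 2 kHz.
35.4 kHz mod fs = 10.2 kHz.
10.2 kHz ≤ fs/2 = 12.6 kHz, appears at 10.2 kHz.
97.8 kHz mod fs = 22.2 kHz.
22.2 kHz > fs/2 = 12.6 kHz, folds to fs − 22.2 kHz = 3 kHz.
Distinct values: {2 kHz, 3 kHz, 4.6 kHz, 10.2 kHz}.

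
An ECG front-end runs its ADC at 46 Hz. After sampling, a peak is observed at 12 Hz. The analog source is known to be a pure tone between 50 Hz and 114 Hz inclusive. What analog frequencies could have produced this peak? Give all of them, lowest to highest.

Frequencies that alias to 12 Hz are k·fs ± 12 Hz for integer k ≥ 0.
k=0: 12 Hz.
k=1: 34 Hz, 58 Hz.
k=2: 80 Hz, 104 Hz.
k=3: 126 Hz, 150 Hz.
Within [50 Hz, 114 Hz]: 58 Hz, 80 Hz, 104 Hz.

58 Hz, 80 Hz, 104 Hz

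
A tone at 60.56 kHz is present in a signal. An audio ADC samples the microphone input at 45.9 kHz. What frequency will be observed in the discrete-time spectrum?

14.66 kHz

60.56 kHz mod fs = 14.66 kHz.
14.66 kHz ≤ fs/2 = 22.95 kHz, appears at 14.66 kHz.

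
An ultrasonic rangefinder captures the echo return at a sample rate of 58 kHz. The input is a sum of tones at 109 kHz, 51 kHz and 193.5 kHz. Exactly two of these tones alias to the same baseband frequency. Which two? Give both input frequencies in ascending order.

fs/2 = 29 kHz.
109 kHz mod fs = 51 kHz.
51 kHz > fs/2 = 29 kHz, folds to fs − 51 kHz = 7 kHz.
51 kHz > fs/2 = 29 kHz, folds to fs − 51 kHz = 7 kHz.
193.5 kHz mod fs = 19.5 kHz.
19.5 kHz ≤ fs/2 = 29 kHz, appears at 19.5 kHz.
51 kHz and 109 kHz both map to 7 kHz.

51 kHz, 109 kHz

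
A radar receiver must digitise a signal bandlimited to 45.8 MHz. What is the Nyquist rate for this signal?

91.6 MHz

Nyquist rate = 2 × 45.8 MHz = 91.6 MHz.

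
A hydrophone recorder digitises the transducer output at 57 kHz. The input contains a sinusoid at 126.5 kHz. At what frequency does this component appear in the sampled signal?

12.5 kHz

126.5 kHz mod fs = 12.5 kHz.
12.5 kHz ≤ fs/2 = 28.5 kHz, appears at 12.5 kHz.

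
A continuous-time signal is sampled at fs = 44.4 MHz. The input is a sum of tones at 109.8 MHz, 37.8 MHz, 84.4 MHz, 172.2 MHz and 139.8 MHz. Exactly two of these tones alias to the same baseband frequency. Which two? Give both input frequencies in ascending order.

fs/2 = 22.2 MHz.
109.8 MHz mod fs = 21 MHz.
21 MHz ≤ fs/2 = 22.2 MHz, appears at 21 MHz.
37.8 MHz > fs/2 = 22.2 MHz, folds to fs − 37.8 MHz = 6.6 MHz.
84.4 MHz mod fs = 40 MHz.
40 MHz > fs/2 = 22.2 MHz, folds to fs − 40 MHz = 4.4 MHz.
172.2 MHz mod fs = 39 MHz.
39 MHz > fs/2 = 22.2 MHz, folds to fs − 39 MHz = 5.4 MHz.
139.8 MHz mod fs = 6.6 MHz.
6.6 MHz ≤ fs/2 = 22.2 MHz, appears at 6.6 MHz.
37.8 MHz and 139.8 MHz both map to 6.6 MHz.

37.8 MHz, 139.8 MHz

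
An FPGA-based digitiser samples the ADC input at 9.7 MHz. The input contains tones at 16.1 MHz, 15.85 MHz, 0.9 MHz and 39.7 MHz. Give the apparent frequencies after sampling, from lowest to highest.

fs/2 = 4.85 MHz.
16.1 MHz mod fs = 6.4 MHz.
6.4 MHz > fs/2 = 4.85 MHz, folds to fs − 6.4 MHz = 3.3 MHz.
15.85 MHz mod fs = 6.15 MHz.
6.15 MHz > fs/2 = 4.85 MHz, folds to fs − 6.15 MHz = 3.55 MHz.
0.9 MHz ≤ fs/2 = 4.85 MHz, passes unchanged.
39.7 MHz mod fs = 0.9 MHz.
0.9 MHz ≤ fs/2 = 4.85 MHz, appears at 0.9 MHz.
Distinct values: {0.9 MHz, 3.3 MHz, 3.55 MHz}.

0.9 MHz, 3.3 MHz, 3.55 MHz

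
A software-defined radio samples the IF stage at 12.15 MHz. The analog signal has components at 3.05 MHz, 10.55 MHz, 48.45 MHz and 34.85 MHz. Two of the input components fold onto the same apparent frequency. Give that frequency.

fs/2 = 6.075 MHz.
3.05 MHz ≤ fs/2 = 6.075 MHz, passes unchanged.
10.55 MHz > fs/2 = 6.075 MHz, folds to fs − 10.55 MHz = 1.6 MHz.
48.45 MHz mod fs = 12 MHz.
12 MHz > fs/2 = 6.075 MHz, folds to fs − 12 MHz = 0.15 MHz.
34.85 MHz mod fs = 10.55 MHz.
10.55 MHz > fs/2 = 6.075 MHz, folds to fs − 10.55 MHz = 1.6 MHz.
10.55 MHz and 34.85 MHz both map to 1.6 MHz.

1.6 MHz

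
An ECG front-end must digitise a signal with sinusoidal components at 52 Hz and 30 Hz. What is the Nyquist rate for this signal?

Highest-frequency component: 52 Hz.
Nyquist rate = 2 × 52 Hz = 104 Hz.

104 Hz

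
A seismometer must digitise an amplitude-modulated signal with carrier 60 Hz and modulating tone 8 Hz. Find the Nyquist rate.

AM sidebands sit at fc ± fm = 52 Hz and 68 Hz.
Highest-frequency component: 68 Hz.
Nyquist rate = 2 × 68 Hz = 136 Hz.

136 Hz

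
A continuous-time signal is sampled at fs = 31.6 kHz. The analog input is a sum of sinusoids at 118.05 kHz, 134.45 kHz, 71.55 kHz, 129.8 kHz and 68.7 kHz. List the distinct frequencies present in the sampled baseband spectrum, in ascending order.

fs/2 = 15.8 kHz.
118.05 kHz mod fs = 23.25 kHz.
23.25 kHz > fs/2 = 15.8 kHz, folds to fs − 23.25 kHz = 8.35 kHz.
134.45 kHz mod fs = 8.05 kHz.
8.05 kHz ≤ fs/2 = 15.8 kHz, appears at 8.05 kHz.
71.55 kHz mod fs = 8.35 kHz.
8.35 kHz ≤ fs/2 = 15.8 kHz, appears at 8.35 kHz.
129.8 kHz mod fs = 3.4 kHz.
3.4 kHz ≤ fs/2 = 15.8 kHz, appears at 3.4 kHz.
68.7 kHz mod fs = 5.5 kHz.
5.5 kHz ≤ fs/2 = 15.8 kHz, appears at 5.5 kHz.
Distinct values: {3.4 kHz, 5.5 kHz, 8.05 kHz, 8.35 kHz}.

3.4 kHz, 5.5 kHz, 8.05 kHz, 8.35 kHz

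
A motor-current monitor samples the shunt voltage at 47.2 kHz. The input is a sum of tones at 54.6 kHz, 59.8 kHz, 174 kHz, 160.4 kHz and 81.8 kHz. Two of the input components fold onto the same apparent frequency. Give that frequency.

fs/2 = 23.6 kHz.
54.6 kHz mod fs = 7.4 kHz.
7.4 kHz ≤ fs/2 = 23.6 kHz, appears at 7.4 kHz.
59.8 kHz mod fs = 12.6 kHz.
12.6 kHz ≤ fs/2 = 23.6 kHz, appears at 12.6 kHz.
174 kHz mod fs = 32.4 kHz.
32.4 kHz > fs/2 = 23.6 kHz, folds to fs − 32.4 kHz = 14.8 kHz.
160.4 kHz mod fs = 18.8 kHz.
18.8 kHz ≤ fs/2 = 23.6 kHz, appears at 18.8 kHz.
81.8 kHz mod fs = 34.6 kHz.
34.6 kHz > fs/2 = 23.6 kHz, folds to fs − 34.6 kHz = 12.6 kHz.
59.8 kHz and 81.8 kHz both map to 12.6 kHz.

12.6 kHz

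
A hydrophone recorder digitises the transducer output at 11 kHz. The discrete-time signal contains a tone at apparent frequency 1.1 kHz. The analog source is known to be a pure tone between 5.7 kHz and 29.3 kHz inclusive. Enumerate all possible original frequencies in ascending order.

Frequencies that alias to 1.1 kHz are k·fs ± 1.1 kHz for integer k ≥ 0.
k=0: 1.1 kHz.
k=1: 9.9 kHz, 12.1 kHz.
k=2: 20.9 kHz, 23.1 kHz.
k=3: 31.9 kHz, 34.1 kHz.
Within [5.7 kHz, 29.3 kHz]: 9.9 kHz, 12.1 kHz, 20.9 kHz, 23.1 kHz.

9.9 kHz, 12.1 kHz, 20.9 kHz, 23.1 kHz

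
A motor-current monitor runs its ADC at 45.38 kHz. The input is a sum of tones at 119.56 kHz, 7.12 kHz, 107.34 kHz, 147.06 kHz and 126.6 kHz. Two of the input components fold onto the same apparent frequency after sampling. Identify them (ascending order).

fs/2 = 22.69 kHz.
119.56 kHz mod fs = 28.8 kHz.
28.8 kHz > fs/2 = 22.69 kHz, folds to fs − 28.8 kHz = 16.58 kHz.
7.12 kHz ≤ fs/2 = 22.69 kHz, passes unchanged.
107.34 kHz mod fs = 16.58 kHz.
16.58 kHz ≤ fs/2 = 22.69 kHz, appears at 16.58 kHz.
147.06 kHz mod fs = 10.92 kHz.
10.92 kHz ≤ fs/2 = 22.69 kHz, appears at 10.92 kHz.
126.6 kHz mod fs = 35.84 kHz.
35.84 kHz > fs/2 = 22.69 kHz, folds to fs − 35.84 kHz = 9.54 kHz.
107.34 kHz and 119.56 kHz both map to 16.58 kHz.

107.34 kHz, 119.56 kHz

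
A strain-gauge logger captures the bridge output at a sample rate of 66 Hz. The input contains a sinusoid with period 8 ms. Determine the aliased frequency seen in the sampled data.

7 Hz

T = 8 ms → f = 1/T = 125 Hz.
125 Hz mod fs = 59 Hz.
59 Hz > fs/2 = 33 Hz, folds to fs − 59 Hz = 7 Hz.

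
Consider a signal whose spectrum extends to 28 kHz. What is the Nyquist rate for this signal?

Nyquist rate = 2 × 28 kHz = 56 kHz.

56 kHz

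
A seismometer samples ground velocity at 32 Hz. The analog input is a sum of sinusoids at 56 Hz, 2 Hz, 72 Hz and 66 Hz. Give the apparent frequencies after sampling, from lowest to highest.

fs/2 = 16 Hz.
56 Hz mod fs = 24 Hz.
24 Hz > fs/2 = 16 Hz, folds to fs − 24 Hz = 8 Hz.
2 Hz ≤ fs/2 = 16 Hz, passes unchanged.
72 Hz mod fs = 8 Hz.
8 Hz ≤ fs/2 = 16 Hz, appears at 8 Hz.
66 Hz mod fs = 2 Hz.
2 Hz ≤ fs/2 = 16 Hz, appears at 2 Hz.
Distinct values: {2 Hz, 8 Hz}.

2 Hz, 8 Hz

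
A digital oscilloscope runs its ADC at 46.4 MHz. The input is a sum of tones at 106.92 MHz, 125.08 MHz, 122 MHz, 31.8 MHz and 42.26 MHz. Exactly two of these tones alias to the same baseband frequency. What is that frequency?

fs/2 = 23.2 MHz.
106.92 MHz mod fs = 14.12 MHz.
14.12 MHz ≤ fs/2 = 23.2 MHz, appears at 14.12 MHz.
125.08 MHz mod fs = 32.28 MHz.
32.28 MHz > fs/2 = 23.2 MHz, folds to fs − 32.28 MHz = 14.12 MHz.
122 MHz mod fs = 29.2 MHz.
29.2 MHz > fs/2 = 23.2 MHz, folds to fs − 29.2 MHz = 17.2 MHz.
31.8 MHz > fs/2 = 23.2 MHz, folds to fs − 31.8 MHz = 14.6 MHz.
42.26 MHz > fs/2 = 23.2 MHz, folds to fs − 42.26 MHz = 4.14 MHz.
106.92 MHz and 125.08 MHz both map to 14.12 MHz.

14.12 MHz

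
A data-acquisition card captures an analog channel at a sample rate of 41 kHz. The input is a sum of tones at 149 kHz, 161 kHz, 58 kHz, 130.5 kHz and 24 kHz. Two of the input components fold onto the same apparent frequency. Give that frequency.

fs/2 = 20.5 kHz.
149 kHz mod fs = 26 kHz.
26 kHz > fs/2 = 20.5 kHz, folds to fs − 26 kHz = 15 kHz.
161 kHz mod fs = 38 kHz.
38 kHz > fs/2 = 20.5 kHz, folds to fs − 38 kHz = 3 kHz.
58 kHz mod fs = 17 kHz.
17 kHz ≤ fs/2 = 20.5 kHz, appears at 17 kHz.
130.5 kHz mod fs = 7.5 kHz.
7.5 kHz ≤ fs/2 = 20.5 kHz, appears at 7.5 kHz.
24 kHz > fs/2 = 20.5 kHz, folds to fs − 24 kHz = 17 kHz.
24 kHz and 58 kHz both map to 17 kHz.

17 kHz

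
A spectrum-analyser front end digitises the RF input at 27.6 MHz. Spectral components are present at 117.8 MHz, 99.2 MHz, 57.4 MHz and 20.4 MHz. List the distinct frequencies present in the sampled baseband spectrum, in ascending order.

fs/2 = 13.8 MHz.
117.8 MHz mod fs = 7.4 MHz.
7.4 MHz ≤ fs/2 = 13.8 MHz, appears at 7.4 MHz.
99.2 MHz mod fs = 16.4 MHz.
16.4 MHz > fs/2 = 13.8 MHz, folds to fs − 16.4 MHz = 11.2 MHz.
57.4 MHz mod fs = 2.2 MHz.
2.2 MHz ≤ fs/2 = 13.8 MHz, appears at 2.2 MHz.
20.4 MHz > fs/2 = 13.8 MHz, folds to fs − 20.4 MHz = 7.2 MHz.
Distinct values: {2.2 MHz, 7.2 MHz, 7.4 MHz, 11.2 MHz}.

2.2 MHz, 7.2 MHz, 7.4 MHz, 11.2 MHz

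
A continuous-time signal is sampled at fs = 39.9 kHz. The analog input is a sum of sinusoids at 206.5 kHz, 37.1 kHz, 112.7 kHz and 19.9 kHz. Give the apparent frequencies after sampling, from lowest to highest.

fs/2 = 19.95 kHz.
206.5 kHz mod fs = 7 kHz.
7 kHz ≤ fs/2 = 19.95 kHz, appears at 7 kHz.
37.1 kHz > fs/2 = 19.95 kHz, folds to fs − 37.1 kHz = 2.8 kHz.
112.7 kHz mod fs = 32.9 kHz.
32.9 kHz > fs/2 = 19.95 kHz, folds to fs − 32.9 kHz = 7 kHz.
19.9 kHz ≤ fs/2 = 19.95 kHz, passes unchanged.
Distinct values: {2.8 kHz, 7 kHz, 19.9 kHz}.

2.8 kHz, 7 kHz, 19.9 kHz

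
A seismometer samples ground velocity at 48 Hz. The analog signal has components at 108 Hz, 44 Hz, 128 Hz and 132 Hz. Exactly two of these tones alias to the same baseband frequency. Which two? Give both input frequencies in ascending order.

fs/2 = 24 Hz.
108 Hz mod fs = 12 Hz.
12 Hz ≤ fs/2 = 24 Hz, appears at 12 Hz.
44 Hz > fs/2 = 24 Hz, folds to fs − 44 Hz = 4 Hz.
128 Hz mod fs = 32 Hz.
32 Hz > fs/2 = 24 Hz, folds to fs − 32 Hz = 16 Hz.
132 Hz mod fs = 36 Hz.
36 Hz > fs/2 = 24 Hz, folds to fs − 36 Hz = 12 Hz.
108 Hz and 132 Hz both map to 12 Hz.

108 Hz, 132 Hz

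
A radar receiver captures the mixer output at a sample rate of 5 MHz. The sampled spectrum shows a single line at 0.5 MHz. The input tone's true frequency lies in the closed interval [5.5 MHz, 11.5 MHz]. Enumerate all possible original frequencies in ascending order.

5.5 MHz, 9.5 MHz, 10.5 MHz

Frequencies that alias to 0.5 MHz are k·fs ± 0.5 MHz for integer k ≥ 0.
k=0: 0.5 MHz.
k=1: 4.5 MHz, 5.5 MHz.
k=2: 9.5 MHz, 10.5 MHz.
k=3: 14.5 MHz, 15.5 MHz.
Within [5.5 MHz, 11.5 MHz]: 5.5 MHz, 9.5 MHz, 10.5 MHz.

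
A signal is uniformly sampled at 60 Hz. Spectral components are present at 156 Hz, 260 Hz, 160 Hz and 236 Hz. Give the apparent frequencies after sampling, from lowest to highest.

fs/2 = 30 Hz.
156 Hz mod fs = 36 Hz.
36 Hz > fs/2 = 30 Hz, folds to fs − 36 Hz = 24 Hz.
260 Hz mod fs = 20 Hz.
20 Hz ≤ fs/2 = 30 Hz, appears at 20 Hz.
160 Hz mod fs = 40 Hz.
40 Hz > fs/2 = 30 Hz, folds to fs − 40 Hz = 20 Hz.
236 Hz mod fs = 56 Hz.
56 Hz > fs/2 = 30 Hz, folds to fs − 56 Hz = 4 Hz.
Distinct values: {4 Hz, 20 Hz, 24 Hz}.

4 Hz, 20 Hz, 24 Hz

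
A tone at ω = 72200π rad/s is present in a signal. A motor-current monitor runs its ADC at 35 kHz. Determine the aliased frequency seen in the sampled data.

ω = 72200π rad/s → f = ω/(2π) = 36100 Hz = 36.1 kHz.
36.1 kHz mod fs = 1.1 kHz.
1.1 kHz ≤ fs/2 = 17.5 kHz, appears at 1.1 kHz.

1.1 kHz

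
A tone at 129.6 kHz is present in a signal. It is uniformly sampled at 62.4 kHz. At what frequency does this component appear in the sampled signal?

129.6 kHz mod fs = 4.8 kHz.
4.8 kHz ≤ fs/2 = 31.2 kHz, appears at 4.8 kHz.

4.8 kHz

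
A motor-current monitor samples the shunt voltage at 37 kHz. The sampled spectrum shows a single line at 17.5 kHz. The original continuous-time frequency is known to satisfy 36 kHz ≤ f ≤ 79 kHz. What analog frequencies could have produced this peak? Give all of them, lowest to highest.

54.5 kHz, 56.5 kHz

Frequencies that alias to 17.5 kHz are k·fs ± 17.5 kHz for integer k ≥ 0.
k=0: 17.5 kHz.
k=1: 19.5 kHz, 54.5 kHz.
k=2: 56.5 kHz, 91.5 kHz.
k=3: 93.5 kHz, 128.5 kHz.
Within [36 kHz, 79 kHz]: 54.5 kHz, 56.5 kHz.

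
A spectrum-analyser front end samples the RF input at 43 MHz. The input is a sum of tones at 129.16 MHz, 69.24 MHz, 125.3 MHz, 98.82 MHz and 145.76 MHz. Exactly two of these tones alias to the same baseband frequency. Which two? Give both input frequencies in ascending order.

fs/2 = 21.5 MHz.
129.16 MHz mod fs = 0.16 MHz.
0.16 MHz ≤ fs/2 = 21.5 MHz, appears at 0.16 MHz.
69.24 MHz mod fs = 26.24 MHz.
26.24 MHz > fs/2 = 21.5 MHz, folds to fs − 26.24 MHz = 16.76 MHz.
125.3 MHz mod fs = 39.3 MHz.
39.3 MHz > fs/2 = 21.5 MHz, folds to fs − 39.3 MHz = 3.7 MHz.
98.82 MHz mod fs = 12.82 MHz.
12.82 MHz ≤ fs/2 = 21.5 MHz, appears at 12.82 MHz.
145.76 MHz mod fs = 16.76 MHz.
16.76 MHz ≤ fs/2 = 21.5 MHz, appears at 16.76 MHz.
69.24 MHz and 145.76 MHz both map to 16.76 MHz.

69.24 MHz, 145.76 MHz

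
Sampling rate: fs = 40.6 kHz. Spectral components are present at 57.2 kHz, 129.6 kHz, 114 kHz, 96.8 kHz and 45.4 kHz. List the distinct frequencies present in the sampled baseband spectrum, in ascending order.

fs/2 = 20.3 kHz.
57.2 kHz mod fs = 16.6 kHz.
16.6 kHz ≤ fs/2 = 20.3 kHz, appears at 16.6 kHz.
129.6 kHz mod fs = 7.8 kHz.
7.8 kHz ≤ fs/2 = 20.3 kHz, appears at 7.8 kHz.
114 kHz mod fs = 32.8 kHz.
32.8 kHz > fs/2 = 20.3 kHz, folds to fs − 32.8 kHz = 7.8 kHz.
96.8 kHz mod fs = 15.6 kHz.
15.6 kHz ≤ fs/2 = 20.3 kHz, appears at 15.6 kHz.
45.4 kHz mod fs = 4.8 kHz.
4.8 kHz ≤ fs/2 = 20.3 kHz, appears at 4.8 kHz.
Distinct values: {4.8 kHz, 7.8 kHz, 15.6 kHz, 16.6 kHz}.

4.8 kHz, 7.8 kHz, 15.6 kHz, 16.6 kHz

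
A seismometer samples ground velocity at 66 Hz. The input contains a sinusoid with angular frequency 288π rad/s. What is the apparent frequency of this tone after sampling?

ω = 288π rad/s → f = ω/(2π) = 144 Hz.
144 Hz mod fs = 12 Hz.
12 Hz ≤ fs/2 = 33 Hz, appears at 12 Hz.

12 Hz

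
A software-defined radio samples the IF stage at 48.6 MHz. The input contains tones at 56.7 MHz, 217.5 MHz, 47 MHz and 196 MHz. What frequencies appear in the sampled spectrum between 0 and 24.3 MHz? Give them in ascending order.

1.6 MHz, 8.1 MHz, 23.1 MHz

fs/2 = 24.3 MHz.
56.7 MHz mod fs = 8.1 MHz.
8.1 MHz ≤ fs/2 = 24.3 MHz, appears at 8.1 MHz.
217.5 MHz mod fs = 23.1 MHz.
23.1 MHz ≤ fs/2 = 24.3 MHz, appears at 23.1 MHz.
47 MHz > fs/2 = 24.3 MHz, folds to fs − 47 MHz = 1.6 MHz.
196 MHz mod fs = 1.6 MHz.
1.6 MHz ≤ fs/2 = 24.3 MHz, appears at 1.6 MHz.
Distinct values: {1.6 MHz, 8.1 MHz, 23.1 MHz}.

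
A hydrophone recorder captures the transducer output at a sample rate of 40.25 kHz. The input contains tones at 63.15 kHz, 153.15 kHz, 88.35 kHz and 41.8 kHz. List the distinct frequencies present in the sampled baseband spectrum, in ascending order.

fs/2 = 20.125 kHz.
63.15 kHz mod fs = 22.9 kHz.
22.9 kHz > fs/2 = 20.125 kHz, folds to fs − 22.9 kHz = 17.35 kHz.
153.15 kHz mod fs = 32.4 kHz.
32.4 kHz > fs/2 = 20.125 kHz, folds to fs − 32.4 kHz = 7.85 kHz.
88.35 kHz mod fs = 7.85 kHz.
7.85 kHz ≤ fs/2 = 20.125 kHz, appears at 7.85 kHz.
41.8 kHz mod fs = 1.55 kHz.
1.55 kHz ≤ fs/2 = 20.125 kHz, appears at 1.55 kHz.
Distinct values: {1.55 kHz, 7.85 kHz, 17.35 kHz}.

1.55 kHz, 7.85 kHz, 17.35 kHz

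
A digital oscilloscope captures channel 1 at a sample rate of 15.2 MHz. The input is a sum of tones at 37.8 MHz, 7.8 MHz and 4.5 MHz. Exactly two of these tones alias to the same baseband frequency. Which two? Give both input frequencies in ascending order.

7.8 MHz, 37.8 MHz

fs/2 = 7.6 MHz.
37.8 MHz mod fs = 7.4 MHz.
7.4 MHz ≤ fs/2 = 7.6 MHz, appears at 7.4 MHz.
7.8 MHz > fs/2 = 7.6 MHz, folds to fs − 7.8 MHz = 7.4 MHz.
4.5 MHz ≤ fs/2 = 7.6 MHz, passes unchanged.
7.8 MHz and 37.8 MHz both map to 7.4 MHz.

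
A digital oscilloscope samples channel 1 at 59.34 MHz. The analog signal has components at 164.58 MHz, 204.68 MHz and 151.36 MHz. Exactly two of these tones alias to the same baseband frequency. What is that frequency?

26.66 MHz

fs/2 = 29.67 MHz.
164.58 MHz mod fs = 45.9 MHz.
45.9 MHz > fs/2 = 29.67 MHz, folds to fs − 45.9 MHz = 13.44 MHz.
204.68 MHz mod fs = 26.66 MHz.
26.66 MHz ≤ fs/2 = 29.67 MHz, appears at 26.66 MHz.
151.36 MHz mod fs = 32.68 MHz.
32.68 MHz > fs/2 = 29.67 MHz, folds to fs − 32.68 MHz = 26.66 MHz.
151.36 MHz and 204.68 MHz both map to 26.66 MHz.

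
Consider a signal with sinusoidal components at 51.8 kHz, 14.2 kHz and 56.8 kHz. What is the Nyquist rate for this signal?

113.6 kHz

Highest-frequency component: 56.8 kHz.
Nyquist rate = 2 × 56.8 kHz = 113.6 kHz.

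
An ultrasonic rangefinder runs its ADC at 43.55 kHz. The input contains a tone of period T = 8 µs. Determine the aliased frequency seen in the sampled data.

T = 8 µs → f = 1/T = 125 kHz.
125 kHz mod fs = 37.9 kHz.
37.9 kHz > fs/2 = 21.775 kHz, folds to fs − 37.9 kHz = 5.65 kHz.

5.65 kHz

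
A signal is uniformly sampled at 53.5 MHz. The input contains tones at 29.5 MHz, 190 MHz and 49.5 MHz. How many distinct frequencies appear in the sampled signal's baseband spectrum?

fs/2 = 26.75 MHz.
29.5 MHz > fs/2 = 26.75 MHz, folds to fs − 29.5 MHz = 24 MHz.
190 MHz mod fs = 29.5 MHz.
29.5 MHz > fs/2 = 26.75 MHz, folds to fs − 29.5 MHz = 24 MHz.
49.5 MHz > fs/2 = 26.75 MHz, folds to fs − 49.5 MHz = 4 MHz.
Distinct values: {4 MHz, 24 MHz} → 2.

2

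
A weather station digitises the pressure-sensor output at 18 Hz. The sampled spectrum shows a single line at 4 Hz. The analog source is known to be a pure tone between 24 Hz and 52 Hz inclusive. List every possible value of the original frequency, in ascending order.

32 Hz, 40 Hz, 50 Hz

Frequencies that alias to 4 Hz are k·fs ± 4 Hz for integer k ≥ 0.
k=0: 4 Hz.
k=1: 14 Hz, 22 Hz.
k=2: 32 Hz, 40 Hz.
k=3: 50 Hz, 58 Hz.
k=4: 68 Hz, 76 Hz.
Within [24 Hz, 52 Hz]: 32 Hz, 40 Hz, 50 Hz.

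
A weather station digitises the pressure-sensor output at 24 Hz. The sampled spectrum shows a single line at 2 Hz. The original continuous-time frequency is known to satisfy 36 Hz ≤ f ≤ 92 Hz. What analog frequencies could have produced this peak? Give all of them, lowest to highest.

46 Hz, 50 Hz, 70 Hz, 74 Hz

Frequencies that alias to 2 Hz are k·fs ± 2 Hz for integer k ≥ 0.
k=0: 2 Hz.
k=1: 22 Hz, 26 Hz.
k=2: 46 Hz, 50 Hz.
k=3: 70 Hz, 74 Hz.
k=4: 94 Hz, 98 Hz.
Within [36 Hz, 92 Hz]: 46 Hz, 50 Hz, 70 Hz, 74 Hz.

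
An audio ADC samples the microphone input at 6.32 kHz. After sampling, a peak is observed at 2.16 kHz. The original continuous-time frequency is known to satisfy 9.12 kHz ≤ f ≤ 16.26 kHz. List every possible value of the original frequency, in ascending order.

Frequencies that alias to 2.16 kHz are k·fs ± 2.16 kHz for integer k ≥ 0.
k=0: 2.16 kHz.
k=1: 4.16 kHz, 8.48 kHz.
k=2: 10.48 kHz, 14.8 kHz.
k=3: 16.8 kHz, 21.12 kHz.
Within [9.12 kHz, 16.26 kHz]: 10.48 kHz, 14.8 kHz.

10.48 kHz, 14.8 kHz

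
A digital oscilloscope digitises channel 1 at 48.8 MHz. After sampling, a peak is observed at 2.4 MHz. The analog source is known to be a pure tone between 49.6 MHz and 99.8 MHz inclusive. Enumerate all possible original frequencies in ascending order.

Frequencies that alias to 2.4 MHz are k·fs ± 2.4 MHz for integer k ≥ 0.
k=0: 2.4 MHz.
k=1: 46.4 MHz, 51.2 MHz.
k=2: 95.2 MHz, 100 MHz.
k=3: 144 MHz, 148.8 MHz.
Within [49.6 MHz, 99.8 MHz]: 51.2 MHz, 95.2 MHz.

51.2 MHz, 95.2 MHz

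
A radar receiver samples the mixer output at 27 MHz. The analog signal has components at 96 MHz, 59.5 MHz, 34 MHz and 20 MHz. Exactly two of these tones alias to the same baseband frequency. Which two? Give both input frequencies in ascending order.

fs/2 = 13.5 MHz.
96 MHz mod fs = 15 MHz.
15 MHz > fs/2 = 13.5 MHz, folds to fs − 15 MHz = 12 MHz.
59.5 MHz mod fs = 5.5 MHz.
5.5 MHz ≤ fs/2 = 13.5 MHz, appears at 5.5 MHz.
34 MHz mod fs = 7 MHz.
7 MHz ≤ fs/2 = 13.5 MHz, appears at 7 MHz.
20 MHz > fs/2 = 13.5 MHz, folds to fs − 20 MHz = 7 MHz.
20 MHz and 34 MHz both map to 7 MHz.

20 MHz, 34 MHz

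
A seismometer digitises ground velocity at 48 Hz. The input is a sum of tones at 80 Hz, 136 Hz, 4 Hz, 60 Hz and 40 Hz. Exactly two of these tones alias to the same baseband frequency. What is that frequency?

8 Hz

fs/2 = 24 Hz.
80 Hz mod fs = 32 Hz.
32 Hz > fs/2 = 24 Hz, folds to fs − 32 Hz = 16 Hz.
136 Hz mod fs = 40 Hz.
40 Hz > fs/2 = 24 Hz, folds to fs − 40 Hz = 8 Hz.
4 Hz ≤ fs/2 = 24 Hz, passes unchanged.
60 Hz mod fs = 12 Hz.
12 Hz ≤ fs/2 = 24 Hz, appears at 12 Hz.
40 Hz > fs/2 = 24 Hz, folds to fs − 40 Hz = 8 Hz.
40 Hz and 136 Hz both map to 8 Hz.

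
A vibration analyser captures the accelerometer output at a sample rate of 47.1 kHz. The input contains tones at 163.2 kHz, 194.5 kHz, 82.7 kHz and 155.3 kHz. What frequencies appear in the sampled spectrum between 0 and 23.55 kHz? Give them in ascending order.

fs/2 = 23.55 kHz.
163.2 kHz mod fs = 21.9 kHz.
21.9 kHz ≤ fs/2 = 23.55 kHz, appears at 21.9 kHz.
194.5 kHz mod fs = 6.1 kHz.
6.1 kHz ≤ fs/2 = 23.55 kHz, appears at 6.1 kHz.
82.7 kHz mod fs = 35.6 kHz.
35.6 kHz > fs/2 = 23.55 kHz, folds to fs − 35.6 kHz = 11.5 kHz.
155.3 kHz mod fs = 14 kHz.
14 kHz ≤ fs/2 = 23.55 kHz, appears at 14 kHz.
Distinct values: {6.1 kHz, 11.5 kHz, 14 kHz, 21.9 kHz}.

6.1 kHz, 11.5 kHz, 14 kHz, 21.9 kHz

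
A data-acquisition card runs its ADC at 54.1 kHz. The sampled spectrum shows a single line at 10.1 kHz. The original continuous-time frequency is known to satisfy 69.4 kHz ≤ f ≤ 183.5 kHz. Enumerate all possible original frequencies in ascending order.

Frequencies that alias to 10.1 kHz are k·fs ± 10.1 kHz for integer k ≥ 0.
k=0: 10.1 kHz.
k=1: 44 kHz, 64.2 kHz.
k=2: 98.1 kHz, 118.3 kHz.
k=3: 152.2 kHz, 172.4 kHz.
k=4: 206.3 kHz, 226.5 kHz.
Within [69.4 kHz, 183.5 kHz]: 98.1 kHz, 118.3 kHz, 152.2 kHz, 172.4 kHz.

98.1 kHz, 118.3 kHz, 152.2 kHz, 172.4 kHz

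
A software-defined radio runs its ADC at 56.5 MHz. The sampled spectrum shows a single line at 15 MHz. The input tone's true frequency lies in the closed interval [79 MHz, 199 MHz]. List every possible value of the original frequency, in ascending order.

98 MHz, 128 MHz, 154.5 MHz, 184.5 MHz

Frequencies that alias to 15 MHz are k·fs ± 15 MHz for integer k ≥ 0.
k=0: 15 MHz.
k=1: 41.5 MHz, 71.5 MHz.
k=2: 98 MHz, 128 MHz.
k=3: 154.5 MHz, 184.5 MHz.
k=4: 211 MHz, 241 MHz.
Within [79 MHz, 199 MHz]: 98 MHz, 128 MHz, 154.5 MHz, 184.5 MHz.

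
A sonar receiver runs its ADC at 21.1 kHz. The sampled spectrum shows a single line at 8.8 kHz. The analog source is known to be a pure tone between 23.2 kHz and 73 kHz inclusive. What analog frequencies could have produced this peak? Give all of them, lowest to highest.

29.9 kHz, 33.4 kHz, 51 kHz, 54.5 kHz, 72.1 kHz

Frequencies that alias to 8.8 kHz are k·fs ± 8.8 kHz for integer k ≥ 0.
k=0: 8.8 kHz.
k=1: 12.3 kHz, 29.9 kHz.
k=2: 33.4 kHz, 51 kHz.
k=3: 54.5 kHz, 72.1 kHz.
k=4: 75.6 kHz, 93.2 kHz.
Within [23.2 kHz, 73 kHz]: 29.9 kHz, 33.4 kHz, 51 kHz, 54.5 kHz, 72.1 kHz.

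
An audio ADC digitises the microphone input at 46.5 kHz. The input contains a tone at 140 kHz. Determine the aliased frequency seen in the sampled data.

140 kHz mod fs = 0.5 kHz.
0.5 kHz ≤ fs/2 = 23.25 kHz, appears at 0.5 kHz.

0.5 kHz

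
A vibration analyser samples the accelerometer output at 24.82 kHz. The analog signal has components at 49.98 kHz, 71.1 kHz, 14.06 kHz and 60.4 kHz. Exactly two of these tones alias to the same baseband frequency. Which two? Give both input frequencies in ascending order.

fs/2 = 12.41 kHz.
49.98 kHz mod fs = 0.34 kHz.
0.34 kHz ≤ fs/2 = 12.41 kHz, appears at 0.34 kHz.
71.1 kHz mod fs = 21.46 kHz.
21.46 kHz > fs/2 = 12.41 kHz, folds to fs − 21.46 kHz = 3.36 kHz.
14.06 kHz > fs/2 = 12.41 kHz, folds to fs − 14.06 kHz = 10.76 kHz.
60.4 kHz mod fs = 10.76 kHz.
10.76 kHz ≤ fs/2 = 12.41 kHz, appears at 10.76 kHz.
14.06 kHz and 60.4 kHz both map to 10.76 kHz.

14.06 kHz, 60.4 kHz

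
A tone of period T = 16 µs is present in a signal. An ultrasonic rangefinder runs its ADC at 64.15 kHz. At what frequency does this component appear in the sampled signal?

1.65 kHz

T = 16 µs → f = 1/T = 62.5 kHz.
62.5 kHz > fs/2 = 32.075 kHz, folds to fs − 62.5 kHz = 1.65 kHz.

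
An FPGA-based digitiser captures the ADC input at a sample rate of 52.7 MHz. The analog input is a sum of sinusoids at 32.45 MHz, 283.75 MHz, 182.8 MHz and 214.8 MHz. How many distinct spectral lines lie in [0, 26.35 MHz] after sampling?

fs/2 = 26.35 MHz.
32.45 MHz > fs/2 = 26.35 MHz, folds to fs − 32.45 MHz = 20.25 MHz.
283.75 MHz mod fs = 20.25 MHz.
20.25 MHz ≤ fs/2 = 26.35 MHz, appears at 20.25 MHz.
182.8 MHz mod fs = 24.7 MHz.
24.7 MHz ≤ fs/2 = 26.35 MHz, appears at 24.7 MHz.
214.8 MHz mod fs = 4 MHz.
4 MHz ≤ fs/2 = 26.35 MHz, appears at 4 MHz.
Distinct values: {4 MHz, 20.25 MHz, 24.7 MHz} → 3.

3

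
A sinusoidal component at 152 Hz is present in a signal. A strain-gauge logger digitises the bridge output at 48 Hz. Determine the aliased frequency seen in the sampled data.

152 Hz mod fs = 8 Hz.
8 Hz ≤ fs/2 = 24 Hz, appears at 8 Hz.

8 Hz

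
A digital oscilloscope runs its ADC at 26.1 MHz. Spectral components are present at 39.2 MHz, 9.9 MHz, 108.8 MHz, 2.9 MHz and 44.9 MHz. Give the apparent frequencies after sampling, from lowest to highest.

fs/2 = 13.05 MHz.
39.2 MHz mod fs = 13.1 MHz.
13.1 MHz > fs/2 = 13.05 MHz, folds to fs − 13.1 MHz = 13 MHz.
9.9 MHz ≤ fs/2 = 13.05 MHz, passes unchanged.
108.8 MHz mod fs = 4.4 MHz.
4.4 MHz ≤ fs/2 = 13.05 MHz, appears at 4.4 MHz.
2.9 MHz ≤ fs/2 = 13.05 MHz, passes unchanged.
44.9 MHz mod fs = 18.8 MHz.
18.8 MHz > fs/2 = 13.05 MHz, folds to fs − 18.8 MHz = 7.3 MHz.
Distinct values: {2.9 MHz, 4.4 MHz, 7.3 MHz, 9.9 MHz, 13 MHz}.

2.9 MHz, 4.4 MHz, 7.3 MHz, 9.9 MHz, 13 MHz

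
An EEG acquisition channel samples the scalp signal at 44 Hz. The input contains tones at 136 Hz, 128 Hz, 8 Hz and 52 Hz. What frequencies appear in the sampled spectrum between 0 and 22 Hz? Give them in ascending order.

fs/2 = 22 Hz.
136 Hz mod fs = 4 Hz.
4 Hz ≤ fs/2 = 22 Hz, appears at 4 Hz.
128 Hz mod fs = 40 Hz.
40 Hz > fs/2 = 22 Hz, folds to fs − 40 Hz = 4 Hz.
8 Hz ≤ fs/2 = 22 Hz, passes unchanged.
52 Hz mod fs = 8 Hz.
8 Hz ≤ fs/2 = 22 Hz, appears at 8 Hz.
Distinct values: {4 Hz, 8 Hz}.

4 Hz, 8 Hz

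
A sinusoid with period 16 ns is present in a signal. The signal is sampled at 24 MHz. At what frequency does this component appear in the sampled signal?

9.5 MHz

T = 16 ns → f = 1/T = 62.5 MHz.
62.5 MHz mod fs = 14.5 MHz.
14.5 MHz > fs/2 = 12 MHz, folds to fs − 14.5 MHz = 9.5 MHz.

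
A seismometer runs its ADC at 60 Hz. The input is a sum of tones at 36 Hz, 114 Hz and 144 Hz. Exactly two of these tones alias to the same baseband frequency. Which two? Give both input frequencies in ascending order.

36 Hz, 144 Hz

fs/2 = 30 Hz.
36 Hz > fs/2 = 30 Hz, folds to fs − 36 Hz = 24 Hz.
114 Hz mod fs = 54 Hz.
54 Hz > fs/2 = 30 Hz, folds to fs − 54 Hz = 6 Hz.
144 Hz mod fs = 24 Hz.
24 Hz ≤ fs/2 = 30 Hz, appears at 24 Hz.
36 Hz and 144 Hz both map to 24 Hz.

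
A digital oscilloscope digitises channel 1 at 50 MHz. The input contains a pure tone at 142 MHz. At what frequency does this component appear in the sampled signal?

8 MHz

142 MHz mod fs = 42 MHz.
42 MHz > fs/2 = 25 MHz, folds to fs − 42 MHz = 8 MHz.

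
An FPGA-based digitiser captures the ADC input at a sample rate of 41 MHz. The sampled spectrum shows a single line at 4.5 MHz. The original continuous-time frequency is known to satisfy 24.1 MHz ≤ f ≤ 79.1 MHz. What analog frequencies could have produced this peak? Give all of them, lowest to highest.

Frequencies that alias to 4.5 MHz are k·fs ± 4.5 MHz for integer k ≥ 0.
k=0: 4.5 MHz.
k=1: 36.5 MHz, 45.5 MHz.
k=2: 77.5 MHz, 86.5 MHz.
k=3: 118.5 MHz, 127.5 MHz.
Within [24.1 MHz, 79.1 MHz]: 36.5 MHz, 45.5 MHz, 77.5 MHz.

36.5 MHz, 45.5 MHz, 77.5 MHz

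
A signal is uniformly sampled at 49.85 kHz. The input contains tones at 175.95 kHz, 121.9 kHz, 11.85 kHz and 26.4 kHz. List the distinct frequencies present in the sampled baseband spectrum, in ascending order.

fs/2 = 24.925 kHz.
175.95 kHz mod fs = 26.4 kHz.
26.4 kHz > fs/2 = 24.925 kHz, folds to fs − 26.4 kHz = 23.45 kHz.
121.9 kHz mod fs = 22.2 kHz.
22.2 kHz ≤ fs/2 = 24.925 kHz, appears at 22.2 kHz.
11.85 kHz ≤ fs/2 = 24.925 kHz, passes unchanged.
26.4 kHz > fs/2 = 24.925 kHz, folds to fs − 26.4 kHz = 23.45 kHz.
Distinct values: {11.85 kHz, 22.2 kHz, 23.45 kHz}.

11.85 kHz, 22.2 kHz, 23.45 kHz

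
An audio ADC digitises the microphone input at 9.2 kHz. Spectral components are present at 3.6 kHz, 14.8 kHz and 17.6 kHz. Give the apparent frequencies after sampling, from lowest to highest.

fs/2 = 4.6 kHz.
3.6 kHz ≤ fs/2 = 4.6 kHz, passes unchanged.
14.8 kHz mod fs = 5.6 kHz.
5.6 kHz > fs/2 = 4.6 kHz, folds to fs − 5.6 kHz = 3.6 kHz.
17.6 kHz mod fs = 8.4 kHz.
8.4 kHz > fs/2 = 4.6 kHz, folds to fs − 8.4 kHz = 0.8 kHz.
Distinct values: {0.8 kHz, 3.6 kHz}.

0.8 kHz, 3.6 kHz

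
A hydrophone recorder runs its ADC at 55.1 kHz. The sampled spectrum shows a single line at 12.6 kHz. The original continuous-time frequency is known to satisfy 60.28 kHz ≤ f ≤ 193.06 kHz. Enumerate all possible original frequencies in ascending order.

67.7 kHz, 97.6 kHz, 122.8 kHz, 152.7 kHz, 177.9 kHz

Frequencies that alias to 12.6 kHz are k·fs ± 12.6 kHz for integer k ≥ 0.
k=0: 12.6 kHz.
k=1: 42.5 kHz, 67.7 kHz.
k=2: 97.6 kHz, 122.8 kHz.
k=3: 152.7 kHz, 177.9 kHz.
k=4: 207.8 kHz, 233 kHz.
Within [60.28 kHz, 193.06 kHz]: 67.7 kHz, 97.6 kHz, 122.8 kHz, 152.7 kHz, 177.9 kHz.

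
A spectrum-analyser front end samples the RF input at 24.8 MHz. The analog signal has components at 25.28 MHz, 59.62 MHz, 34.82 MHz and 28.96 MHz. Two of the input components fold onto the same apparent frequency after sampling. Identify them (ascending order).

fs/2 = 12.4 MHz.
25.28 MHz mod fs = 0.48 MHz.
0.48 MHz ≤ fs/2 = 12.4 MHz, appears at 0.48 MHz.
59.62 MHz mod fs = 10.02 MHz.
10.02 MHz ≤ fs/2 = 12.4 MHz, appears at 10.02 MHz.
34.82 MHz mod fs = 10.02 MHz.
10.02 MHz ≤ fs/2 = 12.4 MHz, appears at 10.02 MHz.
28.96 MHz mod fs = 4.16 MHz.
4.16 MHz ≤ fs/2 = 12.4 MHz, appears at 4.16 MHz.
34.82 MHz and 59.62 MHz both map to 10.02 MHz.

34.82 MHz, 59.62 MHz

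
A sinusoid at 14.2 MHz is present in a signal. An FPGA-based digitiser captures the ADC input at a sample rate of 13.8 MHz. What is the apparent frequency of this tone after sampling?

0.4 MHz

14.2 MHz mod fs = 0.4 MHz.
0.4 MHz ≤ fs/2 = 6.9 MHz, appears at 0.4 MHz.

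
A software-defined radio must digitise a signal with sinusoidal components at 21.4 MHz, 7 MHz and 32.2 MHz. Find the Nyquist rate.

Highest-frequency component: 32.2 MHz.
Nyquist rate = 2 × 32.2 MHz = 64.4 MHz.

64.4 MHz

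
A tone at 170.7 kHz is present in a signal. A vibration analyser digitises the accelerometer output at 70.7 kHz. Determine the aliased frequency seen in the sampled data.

170.7 kHz mod fs = 29.3 kHz.
29.3 kHz ≤ fs/2 = 35.35 kHz, appears at 29.3 kHz.

29.3 kHz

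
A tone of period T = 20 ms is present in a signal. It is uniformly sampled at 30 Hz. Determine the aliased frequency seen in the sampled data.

10 Hz

T = 20 ms → f = 1/T = 50 Hz.
50 Hz mod fs = 20 Hz.
20 Hz > fs/2 = 15 Hz, folds to fs − 20 Hz = 10 Hz.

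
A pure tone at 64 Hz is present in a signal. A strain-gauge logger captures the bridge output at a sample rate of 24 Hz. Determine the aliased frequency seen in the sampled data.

8 Hz

64 Hz mod fs = 16 Hz.
16 Hz > fs/2 = 12 Hz, folds to fs − 16 Hz = 8 Hz.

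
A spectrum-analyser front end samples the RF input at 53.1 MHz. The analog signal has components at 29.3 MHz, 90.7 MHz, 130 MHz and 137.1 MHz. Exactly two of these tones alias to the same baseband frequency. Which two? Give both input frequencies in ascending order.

fs/2 = 26.55 MHz.
29.3 MHz > fs/2 = 26.55 MHz, folds to fs − 29.3 MHz = 23.8 MHz.
90.7 MHz mod fs = 37.6 MHz.
37.6 MHz > fs/2 = 26.55 MHz, folds to fs − 37.6 MHz = 15.5 MHz.
130 MHz mod fs = 23.8 MHz.
23.8 MHz ≤ fs/2 = 26.55 MHz, appears at 23.8 MHz.
137.1 MHz mod fs = 30.9 MHz.
30.9 MHz > fs/2 = 26.55 MHz, folds to fs − 30.9 MHz = 22.2 MHz.
29.3 MHz and 130 MHz both map to 23.8 MHz.

29.3 MHz, 130 MHz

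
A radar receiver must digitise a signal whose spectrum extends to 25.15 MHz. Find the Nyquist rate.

Nyquist rate = 2 × 25.15 MHz = 50.3 MHz.

50.3 MHz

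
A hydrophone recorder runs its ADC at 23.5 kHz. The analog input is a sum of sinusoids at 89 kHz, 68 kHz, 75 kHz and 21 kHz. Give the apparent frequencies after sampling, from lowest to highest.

fs/2 = 11.75 kHz.
89 kHz mod fs = 18.5 kHz.
18.5 kHz > fs/2 = 11.75 kHz, folds to fs − 18.5 kHz = 5 kHz.
68 kHz mod fs = 21 kHz.
21 kHz > fs/2 = 11.75 kHz, folds to fs − 21 kHz = 2.5 kHz.
75 kHz mod fs = 4.5 kHz.
4.5 kHz ≤ fs/2 = 11.75 kHz, appears at 4.5 kHz.
21 kHz > fs/2 = 11.75 kHz, folds to fs − 21 kHz = 2.5 kHz.
Distinct values: {2.5 kHz, 4.5 kHz, 5 kHz}.

2.5 kHz, 4.5 kHz, 5 kHz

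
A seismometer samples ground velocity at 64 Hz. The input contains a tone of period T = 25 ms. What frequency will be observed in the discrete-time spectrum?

T = 25 ms → f = 1/T = 40 Hz.
40 Hz > fs/2 = 32 Hz, folds to fs − 40 Hz = 24 Hz.

24 Hz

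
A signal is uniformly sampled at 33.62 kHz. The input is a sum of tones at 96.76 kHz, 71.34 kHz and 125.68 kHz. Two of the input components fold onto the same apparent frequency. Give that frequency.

fs/2 = 16.81 kHz.
96.76 kHz mod fs = 29.52 kHz.
29.52 kHz > fs/2 = 16.81 kHz, folds to fs − 29.52 kHz = 4.1 kHz.
71.34 kHz mod fs = 4.1 kHz.
4.1 kHz ≤ fs/2 = 16.81 kHz, appears at 4.1 kHz.
125.68 kHz mod fs = 24.82 kHz.
24.82 kHz > fs/2 = 16.81 kHz, folds to fs − 24.82 kHz = 8.8 kHz.
71.34 kHz and 96.76 kHz both map to 4.1 kHz.

4.1 kHz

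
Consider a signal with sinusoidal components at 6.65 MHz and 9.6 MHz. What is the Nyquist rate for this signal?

Highest-frequency component: 9.6 MHz.
Nyquist rate = 2 × 9.6 MHz = 19.2 MHz.

19.2 MHz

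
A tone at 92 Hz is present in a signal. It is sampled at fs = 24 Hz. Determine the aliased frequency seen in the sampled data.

92 Hz mod fs = 20 Hz.
20 Hz > fs/2 = 12 Hz, folds to fs − 20 Hz = 4 Hz.

4 Hz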